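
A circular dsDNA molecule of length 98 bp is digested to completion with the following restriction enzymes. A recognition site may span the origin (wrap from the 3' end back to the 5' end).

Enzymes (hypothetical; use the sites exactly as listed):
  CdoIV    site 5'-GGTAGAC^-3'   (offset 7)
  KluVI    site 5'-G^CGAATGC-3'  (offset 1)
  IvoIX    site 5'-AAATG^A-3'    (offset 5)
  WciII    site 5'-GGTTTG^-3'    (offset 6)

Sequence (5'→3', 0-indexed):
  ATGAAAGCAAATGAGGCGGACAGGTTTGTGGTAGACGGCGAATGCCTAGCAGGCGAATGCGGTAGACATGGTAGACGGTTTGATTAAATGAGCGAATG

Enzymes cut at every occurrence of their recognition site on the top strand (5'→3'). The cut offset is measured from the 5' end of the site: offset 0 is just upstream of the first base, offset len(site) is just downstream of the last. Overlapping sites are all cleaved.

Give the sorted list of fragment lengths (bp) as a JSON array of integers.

Per-enzyme occurrences:
  CdoIV (GGTAGAC, off=7): starts [29, 60, 69] → cuts [36, 67, 76]
  KluVI (GCGAATGC, off=1): starts [37, 52] → cuts [38, 53]
  IvoIX (AAATGA, off=5): starts [8, 85] → cuts [13, 90]
  WciII (GGTTTG, off=6): starts [22, 76] → cuts [28, 82]

Pooled cuts: [13, 28, 36, 38, 53, 67, 76, 82, 90]

Fragments:
  13→28: 15 bp
  28→36: 8 bp
  36→38: 2 bp
  38→53: 15 bp
  53→67: 14 bp
  67→76: 9 bp
  76→82: 6 bp
  82→90: 8 bp
  90→13 (wrap): 98-90+13 = 21 bp

[2,6,8,8,9,14,15,15,21]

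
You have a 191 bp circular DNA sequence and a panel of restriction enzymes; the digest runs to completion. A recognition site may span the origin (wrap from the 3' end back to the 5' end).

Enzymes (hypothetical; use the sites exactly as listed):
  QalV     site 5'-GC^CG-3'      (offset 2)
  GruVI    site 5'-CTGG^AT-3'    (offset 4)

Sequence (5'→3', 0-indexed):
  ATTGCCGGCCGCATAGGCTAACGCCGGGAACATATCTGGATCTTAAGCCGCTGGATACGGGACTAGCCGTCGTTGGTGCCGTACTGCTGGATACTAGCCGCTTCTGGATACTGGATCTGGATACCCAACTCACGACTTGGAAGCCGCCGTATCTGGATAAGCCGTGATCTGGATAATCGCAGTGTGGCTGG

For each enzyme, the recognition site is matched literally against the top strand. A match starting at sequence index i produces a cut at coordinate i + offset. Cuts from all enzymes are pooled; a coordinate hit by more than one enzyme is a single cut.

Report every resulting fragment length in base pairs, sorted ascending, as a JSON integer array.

[3,4,5,6,6,6,7,8,9,9,9,10,11,12,13,15,15,19,24]

Scan for sites:
  QalV (GCCG, off=2): starts [3, 7, 22, 46, 65, 77, 96, 142, 145, 160] → cuts [5, 9, 24, 48, 67, 79, 98, 144, 147, 162]
  GruVI (CTGGAT, off=4): starts [35, 50, 86, 103, 110, 116, 152, 168, 187] → cuts [0, 39, 54, 90, 107, 114, 120, 156, 172]

All cut coordinates (distinct, sorted): [0, 5, 9, 24, 39, 48, 54, 67, 79, 90, 98, 107, 114, 120, 144, 147, 156, 162, 172]

Fragments:
  0→5: 5 bp
  5→9: 4 bp
  9→24: 15 bp
  24→39: 15 bp
  39→48: 9 bp
  48→54: 6 bp
  54→67: 13 bp
  67→79: 12 bp
  79→90: 11 bp
  90→98: 8 bp
  98→107: 9 bp
  107→114: 7 bp
  114→120: 6 bp
  120→144: 24 bp
  144→147: 3 bp
  147→156: 9 bp
  156→162: 6 bp
  162→172: 10 bp
  172→0 (wrap): 191-172+0 = 19 bp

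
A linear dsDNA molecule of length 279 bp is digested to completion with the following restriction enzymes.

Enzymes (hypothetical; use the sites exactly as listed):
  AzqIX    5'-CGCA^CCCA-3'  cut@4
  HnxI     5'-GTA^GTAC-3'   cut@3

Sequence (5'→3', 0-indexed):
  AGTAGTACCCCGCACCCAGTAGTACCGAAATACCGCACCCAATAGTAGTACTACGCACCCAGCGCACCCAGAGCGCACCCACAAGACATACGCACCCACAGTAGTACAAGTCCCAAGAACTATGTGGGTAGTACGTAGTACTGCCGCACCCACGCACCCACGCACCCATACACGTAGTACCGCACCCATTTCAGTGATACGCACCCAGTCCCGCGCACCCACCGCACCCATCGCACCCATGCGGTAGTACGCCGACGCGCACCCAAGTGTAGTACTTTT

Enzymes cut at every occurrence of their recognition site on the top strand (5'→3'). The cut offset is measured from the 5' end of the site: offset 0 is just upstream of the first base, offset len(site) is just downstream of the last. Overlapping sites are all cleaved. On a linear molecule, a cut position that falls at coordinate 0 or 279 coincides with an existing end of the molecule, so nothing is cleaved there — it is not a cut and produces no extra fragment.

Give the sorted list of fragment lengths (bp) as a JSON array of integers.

[4,7,7,8,8,8,8,9,9,9,9,10,10,10,10,11,11,11,12,14,15,16,17,19,27]

Site scan:
  AzqIX (CGCACCCA, off=4): starts [10, 33, 53, 62, 73, 90, 144, 152, 160, 180, 199, 213, 222, 231, 257] → cuts [14, 37, 57, 66, 77, 94, 148, 156, 164, 184, 203, 217, 226, 235, 261]
  HnxI (GTAGTAC, off=3): starts [1, 18, 44, 100, 127, 134, 173, 243, 268] → cuts [4, 21, 47, 103, 130, 137, 176, 246, 271]

All cut coordinates (distinct, sorted): [4, 14, 21, 37, 47, 57, 66, 77, 94, 103, 130, 137, 148, 156, 164, 176, 184, 203, 217, 226, 235, 246, 261, 271]

Fragments:
  [0,4): 4 bp
  [4,14): 10 bp
  [14,21): 7 bp
  [21,37): 16 bp
  [37,47): 10 bp
  [47,57): 10 bp
  [57,66): 9 bp
  [66,77): 11 bp
  [77,94): 17 bp
  [94,103): 9 bp
  [103,130): 27 bp
  [130,137): 7 bp
  [137,148): 11 bp
  [148,156): 8 bp
  [156,164): 8 bp
  [164,176): 12 bp
  [176,184): 8 bp
  [184,203): 19 bp
  [203,217): 14 bp
  [217,226): 9 bp
  [226,235): 9 bp
  [235,246): 11 bp
  [246,261): 15 bp
  [261,271): 10 bp
  [271,279): 8 bp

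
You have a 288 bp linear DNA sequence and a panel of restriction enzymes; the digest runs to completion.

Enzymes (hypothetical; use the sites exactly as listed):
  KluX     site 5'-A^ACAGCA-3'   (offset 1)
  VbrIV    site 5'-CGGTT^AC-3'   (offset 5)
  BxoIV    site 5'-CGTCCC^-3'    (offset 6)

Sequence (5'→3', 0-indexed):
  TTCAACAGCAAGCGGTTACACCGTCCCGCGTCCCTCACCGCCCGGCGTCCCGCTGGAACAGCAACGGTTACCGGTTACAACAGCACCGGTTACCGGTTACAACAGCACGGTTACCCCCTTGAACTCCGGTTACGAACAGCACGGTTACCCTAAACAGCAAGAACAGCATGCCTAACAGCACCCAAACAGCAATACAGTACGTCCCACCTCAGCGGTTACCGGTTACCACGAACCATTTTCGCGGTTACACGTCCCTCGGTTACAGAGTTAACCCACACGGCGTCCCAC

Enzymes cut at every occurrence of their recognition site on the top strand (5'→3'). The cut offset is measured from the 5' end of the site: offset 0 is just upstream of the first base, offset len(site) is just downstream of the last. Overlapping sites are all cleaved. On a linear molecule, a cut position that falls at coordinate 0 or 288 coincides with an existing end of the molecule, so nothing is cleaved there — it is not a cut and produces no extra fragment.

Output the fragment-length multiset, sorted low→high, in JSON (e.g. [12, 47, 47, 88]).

Site scan:
  KluX AACAGCA/1: at [3, 56, 78, 100, 134, 152, 161, 173, 184] ⇒ [4, 57, 79, 101, 135, 153, 162, 174, 185]
  VbrIV CGGTTAC/5: at [12, 64, 71, 86, 93, 107, 126, 141, 212, 219, 241, 256] ⇒ [17, 69, 76, 91, 98, 112, 131, 146, 217, 224, 246, 261]
  BxoIV CGTCCC/6: at [21, 28, 45, 199, 249, 280] ⇒ [27, 34, 51, 205, 255, 286]

Pooled cuts: [4, 17, 27, 34, 51, 57, 69, 76, 79, 91, 98, 101, 112, 131, 135, 146, 153, 162, 174, 185, 205, 217, 224, 246, 255, 261, 286]

Fragment lengths:
  [0,4): 4 bp
  [4,17): 13 bp
  [17,27): 10 bp
  [27,34): 7 bp
  [34,51): 17 bp
  [51,57): 6 bp
  [57,69): 12 bp
  [69,76): 7 bp
  [76,79): 3 bp
  [79,91): 12 bp
  [91,98): 7 bp
  [98,101): 3 bp
  [101,112): 11 bp
  [112,131): 19 bp
  [131,135): 4 bp
  [135,146): 11 bp
  [146,153): 7 bp
  [153,162): 9 bp
  [162,174): 12 bp
  [174,185): 11 bp
  [185,205): 20 bp
  [205,217): 12 bp
  [217,224): 7 bp
  [224,246): 22 bp
  [246,255): 9 bp
  [255,261): 6 bp
  [261,286): 25 bp
  [286,288): 2 bp

[2,3,3,4,4,6,6,7,7,7,7,7,9,9,10,11,11,11,12,12,12,12,13,17,19,20,22,25]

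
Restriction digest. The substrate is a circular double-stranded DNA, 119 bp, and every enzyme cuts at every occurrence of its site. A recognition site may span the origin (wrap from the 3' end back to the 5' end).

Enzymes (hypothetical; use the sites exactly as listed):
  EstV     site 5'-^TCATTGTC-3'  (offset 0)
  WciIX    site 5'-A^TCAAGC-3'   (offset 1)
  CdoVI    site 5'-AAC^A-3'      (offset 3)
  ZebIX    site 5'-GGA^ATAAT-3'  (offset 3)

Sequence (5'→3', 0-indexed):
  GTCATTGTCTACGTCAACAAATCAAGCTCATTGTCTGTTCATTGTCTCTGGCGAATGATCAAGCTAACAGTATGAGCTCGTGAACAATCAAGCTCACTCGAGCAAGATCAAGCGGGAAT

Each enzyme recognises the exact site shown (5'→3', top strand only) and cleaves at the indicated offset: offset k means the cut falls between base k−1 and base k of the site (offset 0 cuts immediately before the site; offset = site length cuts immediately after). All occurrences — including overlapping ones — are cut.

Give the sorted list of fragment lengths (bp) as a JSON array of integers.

[2,3,6,10,11,13,17,17,20,20]

Site scan:
  EstV (TCATTGTC, off=0): starts [1, 27, 38] → cuts [1, 27, 38]
  WciIX (ATCAAGC, off=1): starts [20, 57, 86, 106] → cuts [21, 58, 87, 107]
  CdoVI (AACA, off=3): starts [15, 65, 82] → cuts [18, 68, 85]
  ZebIX (GGAATAAT, off=3): no sites

Pooled cuts: [1, 18, 21, 27, 38, 58, 68, 85, 87, 107]

Fragments:
  1→18: 17 bp
  18→21: 3 bp
  21→27: 6 bp
  27→38: 11 bp
  38→58: 20 bp
  58→68: 10 bp
  68→85: 17 bp
  85→87: 2 bp
  87→107: 20 bp
  107→1 (wrap): 119-107+1 = 13 bp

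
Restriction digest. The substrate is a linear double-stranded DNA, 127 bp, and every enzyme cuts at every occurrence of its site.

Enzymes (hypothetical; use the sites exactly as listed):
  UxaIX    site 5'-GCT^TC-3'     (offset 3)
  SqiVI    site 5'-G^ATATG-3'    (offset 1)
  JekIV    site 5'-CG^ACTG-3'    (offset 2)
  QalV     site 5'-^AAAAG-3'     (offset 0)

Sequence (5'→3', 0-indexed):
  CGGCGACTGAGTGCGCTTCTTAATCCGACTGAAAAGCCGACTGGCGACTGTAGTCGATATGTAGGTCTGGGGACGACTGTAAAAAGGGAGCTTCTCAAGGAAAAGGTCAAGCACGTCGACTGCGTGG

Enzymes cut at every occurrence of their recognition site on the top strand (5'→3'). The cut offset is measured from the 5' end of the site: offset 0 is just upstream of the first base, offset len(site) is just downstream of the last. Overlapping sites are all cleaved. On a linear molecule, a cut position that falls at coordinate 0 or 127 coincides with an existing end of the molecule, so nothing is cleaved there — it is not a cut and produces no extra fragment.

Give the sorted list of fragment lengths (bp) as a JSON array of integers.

[4,5,6,7,8,8,9,10,10,11,12,18,19]

Site scan:
  UxaIX (GCTTC, off=3): starts [14, 89] → cuts [17, 92]
  SqiVI (GATATG, off=1): starts [55] → cuts [56]
  JekIV (CGACTG, off=2): starts [3, 25, 37, 44, 73, 116] → cuts [5, 27, 39, 46, 75, 118]
  QalV (AAAAG, off=0): starts [31, 81, 100] → cuts [31, 81, 100]

All cut coordinates (distinct, sorted): [5, 17, 27, 31, 39, 46, 56, 75, 81, 92, 100, 118]

Fragments:
  [0,5): 5 bp
  [5,17): 12 bp
  [17,27): 10 bp
  [27,31): 4 bp
  [31,39): 8 bp
  [39,46): 7 bp
  [46,56): 10 bp
  [56,75): 19 bp
  [75,81): 6 bp
  [81,92): 11 bp
  [92,100): 8 bp
  [100,118): 18 bp
  [118,127): 9 bp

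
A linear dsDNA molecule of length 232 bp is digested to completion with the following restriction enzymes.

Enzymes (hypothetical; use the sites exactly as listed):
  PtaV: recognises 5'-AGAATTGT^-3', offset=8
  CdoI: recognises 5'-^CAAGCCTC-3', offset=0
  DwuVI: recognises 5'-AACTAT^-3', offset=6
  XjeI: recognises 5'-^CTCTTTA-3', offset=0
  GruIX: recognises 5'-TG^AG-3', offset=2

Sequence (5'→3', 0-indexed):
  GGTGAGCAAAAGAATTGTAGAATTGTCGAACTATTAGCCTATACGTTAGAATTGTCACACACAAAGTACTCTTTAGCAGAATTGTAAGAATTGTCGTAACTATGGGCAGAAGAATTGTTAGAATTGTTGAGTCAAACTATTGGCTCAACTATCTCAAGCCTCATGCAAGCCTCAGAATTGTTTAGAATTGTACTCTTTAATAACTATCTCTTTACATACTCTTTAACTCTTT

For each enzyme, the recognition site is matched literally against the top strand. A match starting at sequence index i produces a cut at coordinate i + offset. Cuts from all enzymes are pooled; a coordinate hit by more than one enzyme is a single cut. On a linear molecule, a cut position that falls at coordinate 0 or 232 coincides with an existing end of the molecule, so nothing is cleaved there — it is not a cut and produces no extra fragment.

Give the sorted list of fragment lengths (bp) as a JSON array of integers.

[1,2,2,4,8,8,9,9,9,10,11,11,11,12,13,14,14,15,15,16,17,21]

Per-enzyme occurrences:
  PtaV (AGAATTGT, off=8): starts [10, 18, 47, 77, 86, 110, 119, 173, 183] → cuts [18, 26, 55, 85, 94, 118, 127, 181, 191]
  CdoI (CAAGCCTC, off=0): starts [154, 165] → cuts [154, 165]
  DwuVI (AACTAT, off=6): starts [28, 97, 134, 146, 201] → cuts [34, 103, 140, 152, 207]
  XjeI (CTCTTTA, off=0): starts [68, 192, 207, 218] → cuts [68, 192, 207, 218]
  GruIX (TGAG, off=2): starts [2, 127] → cuts [4, 129]

All cut coordinates (distinct, sorted): [4, 18, 26, 34, 55, 68, 85, 94, 103, 118, 127, 129, 140, 152, 154, 165, 181, 191, 192, 207, 218]

Fragments:
  [0,4): 4 bp
  [4,18): 14 bp
  [18,26): 8 bp
  [26,34): 8 bp
  [34,55): 21 bp
  [55,68): 13 bp
  [68,85): 17 bp
  [85,94): 9 bp
  [94,103): 9 bp
  [103,118): 15 bp
  [118,127): 9 bp
  [127,129): 2 bp
  [129,140): 11 bp
  [140,152): 12 bp
  [152,154): 2 bp
  [154,165): 11 bp
  [165,181): 16 bp
  [181,191): 10 bp
  [191,192): 1 bp
  [192,207): 15 bp
  [207,218): 11 bp
  [218,232): 14 bp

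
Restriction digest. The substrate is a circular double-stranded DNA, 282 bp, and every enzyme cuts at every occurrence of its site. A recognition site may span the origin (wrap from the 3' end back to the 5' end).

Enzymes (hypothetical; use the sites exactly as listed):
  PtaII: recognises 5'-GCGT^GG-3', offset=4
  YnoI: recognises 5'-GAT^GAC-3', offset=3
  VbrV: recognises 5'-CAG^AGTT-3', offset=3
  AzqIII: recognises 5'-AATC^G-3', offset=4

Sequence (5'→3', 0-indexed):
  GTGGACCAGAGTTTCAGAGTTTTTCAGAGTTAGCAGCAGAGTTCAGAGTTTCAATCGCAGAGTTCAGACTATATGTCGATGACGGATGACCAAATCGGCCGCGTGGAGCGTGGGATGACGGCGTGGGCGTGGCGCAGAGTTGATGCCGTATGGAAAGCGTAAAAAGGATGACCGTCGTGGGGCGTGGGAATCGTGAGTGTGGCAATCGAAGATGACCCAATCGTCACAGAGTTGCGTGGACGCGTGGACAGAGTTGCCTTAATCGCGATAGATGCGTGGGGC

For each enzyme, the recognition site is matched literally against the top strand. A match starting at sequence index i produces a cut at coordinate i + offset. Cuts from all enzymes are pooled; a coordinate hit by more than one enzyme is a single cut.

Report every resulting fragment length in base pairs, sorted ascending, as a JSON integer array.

[4,5,6,6,6,7,7,7,7,7,7,7,7,8,8,8,8,8,9,9,10,10,12,13,13,15,16,20,32]

Site scan:
  PtaII GCGTGG/4: at [100, 107, 120, 126, 181, 233, 241, 273, 280] ⇒ [2, 104, 111, 124, 130, 185, 237, 245, 277]
  YnoI GATGAC/3: at [77, 84, 113, 166, 210] ⇒ [80, 87, 116, 169, 213]
  VbrV CAGAGTT/3: at [6, 14, 24, 36, 43, 57, 134, 226, 248] ⇒ [9, 17, 27, 39, 46, 60, 137, 229, 251]
  AzqIII AATCG/4: at [52, 92, 188, 203, 218, 260] ⇒ [56, 96, 192, 207, 222, 264]

Pooled cuts: [2, 9, 17, 27, 39, 46, 56, 60, 80, 87, 96, 104, 111, 116, 124, 130, 137, 169, 185, 192, 207, 213, 222, 229, 237, 245, 251, 264, 277]

Fragments:
  2→9: 7 bp
  9→17: 8 bp
  17→27: 10 bp
  27→39: 12 bp
  39→46: 7 bp
  46→56: 10 bp
  56→60: 4 bp
  60→80: 20 bp
  80→87: 7 bp
  87→96: 9 bp
  96→104: 8 bp
  104→111: 7 bp
  111→116: 5 bp
  116→124: 8 bp
  124→130: 6 bp
  130→137: 7 bp
  137→169: 32 bp
  169→185: 16 bp
  185→192: 7 bp
  192→207: 15 bp
  207→213: 6 bp
  213→222: 9 bp
  222→229: 7 bp
  229→237: 8 bp
  237→245: 8 bp
  245→251: 6 bp
  251→264: 13 bp
  264→277: 13 bp
  277→2 (wrap): 282-277+2 = 7 bp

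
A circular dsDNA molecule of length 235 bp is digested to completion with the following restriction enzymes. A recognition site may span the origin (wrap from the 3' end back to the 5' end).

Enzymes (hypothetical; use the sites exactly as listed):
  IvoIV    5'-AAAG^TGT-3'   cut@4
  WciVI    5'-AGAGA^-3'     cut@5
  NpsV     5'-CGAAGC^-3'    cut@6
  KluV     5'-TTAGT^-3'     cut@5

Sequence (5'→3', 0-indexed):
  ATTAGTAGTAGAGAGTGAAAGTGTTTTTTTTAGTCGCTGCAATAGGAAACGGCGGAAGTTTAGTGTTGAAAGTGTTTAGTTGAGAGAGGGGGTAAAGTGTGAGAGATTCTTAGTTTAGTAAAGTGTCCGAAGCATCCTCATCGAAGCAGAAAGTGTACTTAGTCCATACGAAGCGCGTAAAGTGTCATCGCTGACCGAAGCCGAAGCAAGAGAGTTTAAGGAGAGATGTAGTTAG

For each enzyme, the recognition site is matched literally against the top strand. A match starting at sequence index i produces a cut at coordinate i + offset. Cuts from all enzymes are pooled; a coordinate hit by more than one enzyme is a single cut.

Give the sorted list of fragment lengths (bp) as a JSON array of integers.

Site scan:
  IvoIV (AAAGTGT, off=4): starts [17, 68, 93, 119, 149, 178] → cuts [21, 72, 97, 123, 153, 182]
  WciVI (AGAGA, off=5): starts [9, 82, 101, 208, 221] → cuts [14, 87, 106, 213, 226]
  NpsV (CGAAGC, off=6): starts [127, 141, 168, 195, 201] → cuts [133, 147, 174, 201, 207]
  KluV (TTAGT, off=5): starts [1, 29, 59, 75, 109, 114, 158] → cuts [6, 34, 64, 80, 114, 119, 163]

All cut coordinates (distinct, sorted): [6, 14, 21, 34, 64, 72, 80, 87, 97, 106, 114, 119, 123, 133, 147, 153, 163, 174, 182, 201, 207, 213, 226]

Fragments:
  6→14: 8 bp
  14→21: 7 bp
  21→34: 13 bp
  34→64: 30 bp
  64→72: 8 bp
  72→80: 8 bp
  80→87: 7 bp
  87→97: 10 bp
  97→106: 9 bp
  106→114: 8 bp
  114→119: 5 bp
  119→123: 4 bp
  123→133: 10 bp
  133→147: 14 bp
  147→153: 6 bp
  153→163: 10 bp
  163→174: 11 bp
  174→182: 8 bp
  182→201: 19 bp
  201→207: 6 bp
  207→213: 6 bp
  213→226: 13 bp
  226→6 (wrap): 235-226+6 = 15 bp

[4,5,6,6,6,7,7,8,8,8,8,8,9,10,10,10,11,13,13,14,15,19,30]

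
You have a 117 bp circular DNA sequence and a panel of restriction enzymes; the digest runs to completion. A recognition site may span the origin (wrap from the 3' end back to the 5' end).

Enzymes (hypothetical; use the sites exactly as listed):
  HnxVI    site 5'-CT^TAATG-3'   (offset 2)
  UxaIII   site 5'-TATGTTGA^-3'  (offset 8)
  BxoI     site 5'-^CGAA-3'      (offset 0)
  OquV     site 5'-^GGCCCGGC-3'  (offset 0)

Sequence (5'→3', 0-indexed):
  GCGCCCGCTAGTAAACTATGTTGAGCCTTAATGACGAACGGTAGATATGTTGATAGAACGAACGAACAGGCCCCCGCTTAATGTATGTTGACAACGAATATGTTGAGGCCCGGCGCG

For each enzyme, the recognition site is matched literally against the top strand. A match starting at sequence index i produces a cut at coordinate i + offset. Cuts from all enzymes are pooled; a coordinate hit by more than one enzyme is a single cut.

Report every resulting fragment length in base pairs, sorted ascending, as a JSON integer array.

Per-enzyme occurrences:
  HnxVI CTTAATG/2: at [26, 76] ⇒ [28, 78]
  UxaIII TATGTTGA/8: at [16, 45, 83, 98] ⇒ [24, 53, 91, 106]
  BxoI CGAA/0: at [34, 58, 62, 94] ⇒ [34, 58, 62, 94]
  OquV GGCCCGGC/0: at [106] ⇒ [106]

All cut coordinates (distinct, sorted): [24, 28, 34, 53, 58, 62, 78, 91, 94, 106]

Fragment lengths:
  24→28: 4 bp
  28→34: 6 bp
  34→53: 19 bp
  53→58: 5 bp
  58→62: 4 bp
  62→78: 16 bp
  78→91: 13 bp
  91→94: 3 bp
  94→106: 12 bp
  106→24 (wrap): 117-106+24 = 35 bp

[3,4,4,5,6,12,13,16,19,35]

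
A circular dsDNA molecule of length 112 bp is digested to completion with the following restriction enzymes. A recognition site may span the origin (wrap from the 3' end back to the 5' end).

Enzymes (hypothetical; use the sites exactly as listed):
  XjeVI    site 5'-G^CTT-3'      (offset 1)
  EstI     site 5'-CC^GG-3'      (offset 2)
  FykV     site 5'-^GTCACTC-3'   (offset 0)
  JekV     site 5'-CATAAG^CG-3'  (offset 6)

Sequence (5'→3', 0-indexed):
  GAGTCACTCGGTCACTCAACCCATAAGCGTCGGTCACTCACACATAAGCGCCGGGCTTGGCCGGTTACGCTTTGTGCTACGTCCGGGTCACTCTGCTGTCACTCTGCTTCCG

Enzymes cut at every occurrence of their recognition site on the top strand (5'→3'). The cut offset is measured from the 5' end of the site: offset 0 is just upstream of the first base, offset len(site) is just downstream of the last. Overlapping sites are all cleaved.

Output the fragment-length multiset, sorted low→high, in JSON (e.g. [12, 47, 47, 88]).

[2,3,3,4,5,5,7,7,8,9,11,15,16,17]

Site scan:
  XjeVI (GCTT, off=1): starts [54, 68, 105] → cuts [55, 69, 106]
  EstI (CCGG, off=2): starts [50, 60, 82, 109] → cuts [52, 62, 84, 111]
  FykV (GTCACTC, off=0): starts [2, 10, 32, 86, 97] → cuts [2, 10, 32, 86, 97]
  JekV (CATAAGCG, off=6): starts [21, 42] → cuts [27, 48]

All cut coordinates (distinct, sorted): [2, 10, 27, 32, 48, 52, 55, 62, 69, 84, 86, 97, 106, 111]

Fragments:
  2→10: 8 bp
  10→27: 17 bp
  27→32: 5 bp
  32→48: 16 bp
  48→52: 4 bp
  52→55: 3 bp
  55→62: 7 bp
  62→69: 7 bp
  69→84: 15 bp
  84→86: 2 bp
  86→97: 11 bp
  97→106: 9 bp
  106→111: 5 bp
  111→2 (wrap): 112-111+2 = 3 bp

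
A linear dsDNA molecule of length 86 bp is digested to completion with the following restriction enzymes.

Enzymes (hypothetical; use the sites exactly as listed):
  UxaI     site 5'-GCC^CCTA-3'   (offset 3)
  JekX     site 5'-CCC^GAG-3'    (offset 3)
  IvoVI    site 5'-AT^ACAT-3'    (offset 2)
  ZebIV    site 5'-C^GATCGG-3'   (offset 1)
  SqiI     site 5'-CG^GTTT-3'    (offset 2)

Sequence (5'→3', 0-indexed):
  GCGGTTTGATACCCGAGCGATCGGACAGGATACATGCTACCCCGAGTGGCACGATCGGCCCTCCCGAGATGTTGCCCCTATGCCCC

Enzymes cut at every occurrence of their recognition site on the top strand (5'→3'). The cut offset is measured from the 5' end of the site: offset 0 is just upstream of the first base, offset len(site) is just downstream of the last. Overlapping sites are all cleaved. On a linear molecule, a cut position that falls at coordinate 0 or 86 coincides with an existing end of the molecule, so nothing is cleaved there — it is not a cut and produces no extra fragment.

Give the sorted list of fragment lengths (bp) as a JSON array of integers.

Per-enzyme occurrences:
  UxaI (GCCCCTA, off=3): starts [73] → cuts [76]
  JekX (CCCGAG, off=3): starts [11, 40, 62] → cuts [14, 43, 65]
  IvoVI (ATACAT, off=2): starts [29] → cuts [31]
  ZebIV (CGATCGG, off=1): starts [17, 51] → cuts [18, 52]
  SqiI (CGGTTT, off=2): starts [1] → cuts [3]

All cut coordinates (distinct, sorted): [3, 14, 18, 31, 43, 52, 65, 76]

Fragment lengths:
  [0,3): 3 bp
  [3,14): 11 bp
  [14,18): 4 bp
  [18,31): 13 bp
  [31,43): 12 bp
  [43,52): 9 bp
  [52,65): 13 bp
  [65,76): 11 bp
  [76,86): 10 bp

[3,4,9,10,11,11,12,13,13]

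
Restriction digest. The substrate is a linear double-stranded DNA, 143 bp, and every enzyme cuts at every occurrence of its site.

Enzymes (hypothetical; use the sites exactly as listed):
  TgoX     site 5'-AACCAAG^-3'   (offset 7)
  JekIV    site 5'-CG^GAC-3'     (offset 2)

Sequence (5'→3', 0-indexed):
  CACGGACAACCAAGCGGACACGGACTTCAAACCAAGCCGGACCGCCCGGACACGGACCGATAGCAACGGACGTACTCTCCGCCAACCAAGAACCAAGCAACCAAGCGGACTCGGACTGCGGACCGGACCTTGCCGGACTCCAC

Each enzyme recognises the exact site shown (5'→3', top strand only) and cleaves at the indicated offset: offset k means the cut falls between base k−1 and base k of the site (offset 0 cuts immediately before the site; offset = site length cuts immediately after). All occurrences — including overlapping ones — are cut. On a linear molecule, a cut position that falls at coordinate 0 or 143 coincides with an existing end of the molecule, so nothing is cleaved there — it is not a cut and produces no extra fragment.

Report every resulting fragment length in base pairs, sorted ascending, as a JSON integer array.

Scan for sites:
  TgoX AACCAAG/7: at [7, 29, 83, 90, 98] ⇒ [14, 36, 90, 97, 105]
  JekIV CGGAC/2: at [2, 14, 20, 37, 46, 52, 66, 105, 111, 118, 123, 133] ⇒ [4, 16, 22, 39, 48, 54, 68, 107, 113, 120, 125, 135]

All cut coordinates (distinct, sorted): [4, 14, 16, 22, 36, 39, 48, 54, 68, 90, 97, 105, 107, 113, 120, 125, 135]

Fragments:
  [0,4): 4 bp
  [4,14): 10 bp
  [14,16): 2 bp
  [16,22): 6 bp
  [22,36): 14 bp
  [36,39): 3 bp
  [39,48): 9 bp
  [48,54): 6 bp
  [54,68): 14 bp
  [68,90): 22 bp
  [90,97): 7 bp
  [97,105): 8 bp
  [105,107): 2 bp
  [107,113): 6 bp
  [113,120): 7 bp
  [120,125): 5 bp
  [125,135): 10 bp
  [135,143): 8 bp

[2,2,3,4,5,6,6,6,7,7,8,8,9,10,10,14,14,22]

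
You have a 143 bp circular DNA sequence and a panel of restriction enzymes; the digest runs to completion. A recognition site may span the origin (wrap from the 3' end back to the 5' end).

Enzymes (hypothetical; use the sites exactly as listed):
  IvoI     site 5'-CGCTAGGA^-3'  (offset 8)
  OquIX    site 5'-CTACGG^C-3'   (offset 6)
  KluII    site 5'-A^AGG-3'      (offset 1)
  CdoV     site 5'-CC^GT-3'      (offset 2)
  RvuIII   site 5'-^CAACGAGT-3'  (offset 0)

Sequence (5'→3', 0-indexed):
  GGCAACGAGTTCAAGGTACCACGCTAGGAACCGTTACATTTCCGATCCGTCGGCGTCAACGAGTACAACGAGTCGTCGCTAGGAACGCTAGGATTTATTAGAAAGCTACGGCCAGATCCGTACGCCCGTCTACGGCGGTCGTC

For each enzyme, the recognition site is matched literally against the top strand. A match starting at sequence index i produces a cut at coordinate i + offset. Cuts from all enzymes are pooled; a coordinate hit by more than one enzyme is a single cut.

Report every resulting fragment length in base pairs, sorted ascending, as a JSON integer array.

[3,8,8,8,8,9,9,10,11,16,16,18,19]

Scan for sites:
  IvoI CGCTAGGA/8: at [21, 76, 85] ⇒ [29, 84, 93]
  OquIX CTACGGC/6: at [105, 129] ⇒ [111, 135]
  KluII AAGG/1: at [12] ⇒ [13]
  CdoV CCGT/2: at [30, 46, 117, 125] ⇒ [32, 48, 119, 127]
  RvuIII CAACGAGT/0: at [2, 56, 65] ⇒ [2, 56, 65]

All cut coordinates (distinct, sorted): [2, 13, 29, 32, 48, 56, 65, 84, 93, 111, 119, 127, 135]

Fragment lengths:
  2→13: 11 bp
  13→29: 16 bp
  29→32: 3 bp
  32→48: 16 bp
  48→56: 8 bp
  56→65: 9 bp
  65→84: 19 bp
  84→93: 9 bp
  93→111: 18 bp
  111→119: 8 bp
  119→127: 8 bp
  127→135: 8 bp
  135→2 (wrap): 143-135+2 = 10 bp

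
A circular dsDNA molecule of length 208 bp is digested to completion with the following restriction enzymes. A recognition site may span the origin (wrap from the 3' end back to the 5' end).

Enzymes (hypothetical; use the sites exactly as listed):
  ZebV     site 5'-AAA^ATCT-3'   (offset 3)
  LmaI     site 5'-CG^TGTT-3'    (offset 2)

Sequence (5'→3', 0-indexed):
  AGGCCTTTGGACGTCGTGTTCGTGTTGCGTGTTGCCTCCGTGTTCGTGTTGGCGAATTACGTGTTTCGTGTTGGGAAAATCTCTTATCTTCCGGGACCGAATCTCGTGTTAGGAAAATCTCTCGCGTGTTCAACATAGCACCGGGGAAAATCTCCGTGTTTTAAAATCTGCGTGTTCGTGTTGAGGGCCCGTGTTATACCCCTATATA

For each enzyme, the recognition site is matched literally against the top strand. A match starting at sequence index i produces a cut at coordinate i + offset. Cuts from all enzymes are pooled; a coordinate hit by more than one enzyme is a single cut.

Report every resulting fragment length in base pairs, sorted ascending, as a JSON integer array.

Site scan:
  ZebV AAAATCT/3: at [75, 113, 146, 162] ⇒ [78, 116, 149, 165]
  LmaI CGTGTT/2: at [14, 20, 27, 38, 44, 59, 66, 104, 124, 154, 170, 176, 189] ⇒ [16, 22, 29, 40, 46, 61, 68, 106, 126, 156, 172, 178, 191]

Pooled cuts: [16, 22, 29, 40, 46, 61, 68, 78, 106, 116, 126, 149, 156, 165, 172, 178, 191]

Fragments:
  16→22: 6 bp
  22→29: 7 bp
  29→40: 11 bp
  40→46: 6 bp
  46→61: 15 bp
  61→68: 7 bp
  68→78: 10 bp
  78→106: 28 bp
  106→116: 10 bp
  116→126: 10 bp
  126→149: 23 bp
  149→156: 7 bp
  156→165: 9 bp
  165→172: 7 bp
  172→178: 6 bp
  178→191: 13 bp
  191→16 (wrap): 208-191+16 = 33 bp

[6,6,6,7,7,7,7,9,10,10,10,11,13,15,23,28,33]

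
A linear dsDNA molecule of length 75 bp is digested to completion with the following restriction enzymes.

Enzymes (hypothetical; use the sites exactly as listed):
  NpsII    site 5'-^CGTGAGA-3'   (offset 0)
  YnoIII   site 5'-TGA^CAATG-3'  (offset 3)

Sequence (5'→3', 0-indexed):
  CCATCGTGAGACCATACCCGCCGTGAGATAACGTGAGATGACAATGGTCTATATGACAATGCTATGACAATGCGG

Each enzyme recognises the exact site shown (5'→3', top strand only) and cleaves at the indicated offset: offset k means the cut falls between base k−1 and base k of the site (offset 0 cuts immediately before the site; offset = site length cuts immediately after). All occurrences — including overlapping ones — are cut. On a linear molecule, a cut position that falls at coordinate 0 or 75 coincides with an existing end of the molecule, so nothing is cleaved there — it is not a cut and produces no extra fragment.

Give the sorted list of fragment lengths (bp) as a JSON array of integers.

Site scan:
  NpsII (CGTGAGA, off=0): starts [4, 21, 31] → cuts [4, 21, 31]
  YnoIII (TGACAATG, off=3): starts [38, 53, 64] → cuts [41, 56, 67]

Pooled cuts: [4, 21, 31, 41, 56, 67]

Fragment lengths:
  [0,4): 4 bp
  [4,21): 17 bp
  [21,31): 10 bp
  [31,41): 10 bp
  [41,56): 15 bp
  [56,67): 11 bp
  [67,75): 8 bp

[4,8,10,10,11,15,17]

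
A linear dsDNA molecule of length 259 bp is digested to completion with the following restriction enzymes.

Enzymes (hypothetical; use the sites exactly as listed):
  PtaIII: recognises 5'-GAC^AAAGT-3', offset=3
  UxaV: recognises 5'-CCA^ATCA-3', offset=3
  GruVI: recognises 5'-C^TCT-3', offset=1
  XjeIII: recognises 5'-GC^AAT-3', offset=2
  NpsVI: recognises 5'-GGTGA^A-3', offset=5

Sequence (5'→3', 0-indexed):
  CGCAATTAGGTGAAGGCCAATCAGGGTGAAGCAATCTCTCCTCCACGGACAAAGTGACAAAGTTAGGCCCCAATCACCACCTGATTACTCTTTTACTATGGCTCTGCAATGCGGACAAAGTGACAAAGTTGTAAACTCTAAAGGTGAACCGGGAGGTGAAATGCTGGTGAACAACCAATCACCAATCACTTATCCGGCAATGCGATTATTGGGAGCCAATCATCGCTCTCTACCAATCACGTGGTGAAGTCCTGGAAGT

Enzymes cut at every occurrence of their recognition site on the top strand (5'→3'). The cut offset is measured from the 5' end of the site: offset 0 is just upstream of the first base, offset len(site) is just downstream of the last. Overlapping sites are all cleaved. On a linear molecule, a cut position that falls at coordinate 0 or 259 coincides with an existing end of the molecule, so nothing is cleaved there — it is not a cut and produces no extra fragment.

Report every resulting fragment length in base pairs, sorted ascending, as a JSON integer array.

[2,3,3,4,5,6,7,7,7,8,8,8,9,10,10,11,11,12,12,12,12,14,14,14,14,16,20]

Scan for sites:
  PtaIII GACAAAGT/3: at [47, 55, 113, 121] ⇒ [50, 58, 116, 124]
  UxaV CCAATCA/3: at [16, 69, 174, 181, 215, 232] ⇒ [19, 72, 177, 184, 218, 235]
  GruVI CTCT/1: at [35, 87, 101, 135, 225, 227] ⇒ [36, 88, 102, 136, 226, 228]
  XjeIII GCAAT/2: at [1, 30, 105, 196] ⇒ [3, 32, 107, 198]
  NpsVI GGTGAA/5: at [8, 24, 142, 154, 165, 242] ⇒ [13, 29, 147, 159, 170, 247]

All cut coordinates (distinct, sorted): [3, 13, 19, 29, 32, 36, 50, 58, 72, 88, 102, 107, 116, 124, 136, 147, 159, 170, 177, 184, 198, 218, 226, 228, 235, 247]

Fragments:
  [0,3): 3 bp
  [3,13): 10 bp
  [13,19): 6 bp
  [19,29): 10 bp
  [29,32): 3 bp
  [32,36): 4 bp
  [36,50): 14 bp
  [50,58): 8 bp
  [58,72): 14 bp
  [72,88): 16 bp
  [88,102): 14 bp
  [102,107): 5 bp
  [107,116): 9 bp
  [116,124): 8 bp
  [124,136): 12 bp
  [136,147): 11 bp
  [147,159): 12 bp
  [159,170): 11 bp
  [170,177): 7 bp
  [177,184): 7 bp
  [184,198): 14 bp
  [198,218): 20 bp
  [218,226): 8 bp
  [226,228): 2 bp
  [228,235): 7 bp
  [235,247): 12 bp
  [247,259): 12 bp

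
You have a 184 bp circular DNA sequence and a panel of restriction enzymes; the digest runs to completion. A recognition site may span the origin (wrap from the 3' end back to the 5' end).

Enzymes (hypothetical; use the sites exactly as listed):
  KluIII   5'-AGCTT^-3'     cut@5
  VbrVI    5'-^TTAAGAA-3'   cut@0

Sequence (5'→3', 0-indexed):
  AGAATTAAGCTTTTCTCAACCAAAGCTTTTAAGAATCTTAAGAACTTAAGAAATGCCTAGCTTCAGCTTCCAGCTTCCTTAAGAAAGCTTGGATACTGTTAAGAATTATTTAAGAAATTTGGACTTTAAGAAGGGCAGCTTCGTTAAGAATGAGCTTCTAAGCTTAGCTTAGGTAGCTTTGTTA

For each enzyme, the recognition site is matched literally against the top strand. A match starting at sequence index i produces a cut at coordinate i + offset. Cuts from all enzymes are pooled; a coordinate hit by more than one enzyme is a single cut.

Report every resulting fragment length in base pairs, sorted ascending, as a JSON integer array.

Scan for sites:
  KluIII (AGCTT, off=5): starts [7, 23, 58, 64, 71, 85, 136, 152, 160, 165, 174] → cuts [12, 28, 63, 69, 76, 90, 141, 157, 165, 170, 179]
  VbrVI (TTAAGAA, off=0): starts [28, 37, 45, 78, 98, 109, 125, 143, 181] → cuts [28, 37, 45, 78, 98, 109, 125, 143, 181]

All cut coordinates (distinct, sorted): [12, 28, 37, 45, 63, 69, 76, 78, 90, 98, 109, 125, 141, 143, 157, 165, 170, 179, 181]

Fragment lengths:
  12→28: 16 bp
  28→37: 9 bp
  37→45: 8 bp
  45→63: 18 bp
  63→69: 6 bp
  69→76: 7 bp
  76→78: 2 bp
  78→90: 12 bp
  90→98: 8 bp
  98→109: 11 bp
  109→125: 16 bp
  125→141: 16 bp
  141→143: 2 bp
  143→157: 14 bp
  157→165: 8 bp
  165→170: 5 bp
  170→179: 9 bp
  179→181: 2 bp
  181→12 (wrap): 184-181+12 = 15 bp

[2,2,2,5,6,7,8,8,8,9,9,11,12,14,15,16,16,16,18]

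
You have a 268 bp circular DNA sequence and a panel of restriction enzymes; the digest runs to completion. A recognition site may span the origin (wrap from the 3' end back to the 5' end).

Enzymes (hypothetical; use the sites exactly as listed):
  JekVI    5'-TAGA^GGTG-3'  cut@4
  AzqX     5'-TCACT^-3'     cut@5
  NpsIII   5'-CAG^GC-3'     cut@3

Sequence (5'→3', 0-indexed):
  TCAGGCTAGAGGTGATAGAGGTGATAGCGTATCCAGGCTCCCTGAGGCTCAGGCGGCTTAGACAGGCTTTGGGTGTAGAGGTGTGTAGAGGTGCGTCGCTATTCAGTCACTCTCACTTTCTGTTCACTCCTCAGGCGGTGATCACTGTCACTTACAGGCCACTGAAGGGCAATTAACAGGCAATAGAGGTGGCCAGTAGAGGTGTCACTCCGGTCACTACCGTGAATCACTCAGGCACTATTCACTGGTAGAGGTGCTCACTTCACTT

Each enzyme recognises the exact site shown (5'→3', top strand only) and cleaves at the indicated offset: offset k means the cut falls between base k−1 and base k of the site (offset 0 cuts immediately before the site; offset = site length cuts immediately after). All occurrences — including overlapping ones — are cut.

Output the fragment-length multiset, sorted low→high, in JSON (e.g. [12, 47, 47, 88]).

[3,5,5,5,6,6,6,6,6,8,9,9,9,10,10,11,12,12,13,13,13,14,16,17,22,22]

Scan for sites:
  JekVI TAGAGGTG/4: at [6, 15, 75, 85, 183, 196, 248] ⇒ [10, 19, 79, 89, 187, 200, 252]
  AzqX TCACT/5: at [106, 112, 123, 141, 147, 204, 213, 226, 241, 257, 262] ⇒ [111, 117, 128, 146, 152, 209, 218, 231, 246, 262, 267]
  NpsIII CAGGC/3: at [1, 33, 49, 62, 131, 154, 176, 231] ⇒ [4, 36, 52, 65, 134, 157, 179, 234]

All cut coordinates (distinct, sorted): [4, 10, 19, 36, 52, 65, 79, 89, 111, 117, 128, 134, 146, 152, 157, 179, 187, 200, 209, 218, 231, 234, 246, 252, 262, 267]

Fragment lengths:
  4→10: 6 bp
  10→19: 9 bp
  19→36: 17 bp
  36→52: 16 bp
  52→65: 13 bp
  65→79: 14 bp
  79→89: 10 bp
  89→111: 22 bp
  111→117: 6 bp
  117→128: 11 bp
  128→134: 6 bp
  134→146: 12 bp
  146→152: 6 bp
  152→157: 5 bp
  157→179: 22 bp
  179→187: 8 bp
  187→200: 13 bp
  200→209: 9 bp
  209→218: 9 bp
  218→231: 13 bp
  231→234: 3 bp
  234→246: 12 bp
  246→252: 6 bp
  252→262: 10 bp
  262→267: 5 bp
  267→4 (wrap): 268-267+4 = 5 bp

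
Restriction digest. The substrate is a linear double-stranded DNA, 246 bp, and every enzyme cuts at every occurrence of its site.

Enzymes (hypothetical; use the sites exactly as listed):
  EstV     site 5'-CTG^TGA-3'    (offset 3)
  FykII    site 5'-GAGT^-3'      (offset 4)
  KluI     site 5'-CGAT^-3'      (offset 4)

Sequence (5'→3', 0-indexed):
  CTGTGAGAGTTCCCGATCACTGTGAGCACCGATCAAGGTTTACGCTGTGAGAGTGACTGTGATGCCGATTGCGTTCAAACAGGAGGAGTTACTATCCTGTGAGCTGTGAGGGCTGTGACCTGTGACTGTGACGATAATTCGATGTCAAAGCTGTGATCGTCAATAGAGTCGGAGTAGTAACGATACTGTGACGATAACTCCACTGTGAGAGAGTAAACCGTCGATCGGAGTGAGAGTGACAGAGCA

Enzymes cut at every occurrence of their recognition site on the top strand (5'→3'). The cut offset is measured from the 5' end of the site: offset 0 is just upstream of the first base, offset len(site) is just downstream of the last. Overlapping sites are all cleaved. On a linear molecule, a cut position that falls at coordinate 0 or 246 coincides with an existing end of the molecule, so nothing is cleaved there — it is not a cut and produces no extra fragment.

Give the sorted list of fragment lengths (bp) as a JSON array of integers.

[3,4,5,5,6,6,6,6,7,7,7,7,7,7,7,8,9,9,9,9,10,10,10,10,11,11,14,16,20]

Site scan:
  EstV CTGTGA/3: at [0, 19, 44, 56, 96, 103, 112, 119, 125, 150, 185, 202] ⇒ [3, 22, 47, 59, 99, 106, 115, 122, 128, 153, 188, 205]
  FykII GAGT/4: at [6, 50, 85, 165, 171, 210, 227, 233] ⇒ [10, 54, 89, 169, 175, 214, 231, 237]
  KluI CGAT/4: at [13, 29, 65, 131, 139, 180, 191, 221] ⇒ [17, 33, 69, 135, 143, 184, 195, 225]

Pooled cuts: [3, 10, 17, 22, 33, 47, 54, 59, 69, 89, 99, 106, 115, 122, 128, 135, 143, 153, 169, 175, 184, 188, 195, 205, 214, 225, 231, 237]

Fragment lengths:
  [0,3): 3 bp
  [3,10): 7 bp
  [10,17): 7 bp
  [17,22): 5 bp
  [22,33): 11 bp
  [33,47): 14 bp
  [47,54): 7 bp
  [54,59): 5 bp
  [59,69): 10 bp
  [69,89): 20 bp
  [89,99): 10 bp
  [99,106): 7 bp
  [106,115): 9 bp
  [115,122): 7 bp
  [122,128): 6 bp
  [128,135): 7 bp
  [135,143): 8 bp
  [143,153): 10 bp
  [153,169): 16 bp
  [169,175): 6 bp
  [175,184): 9 bp
  [184,188): 4 bp
  [188,195): 7 bp
  [195,205): 10 bp
  [205,214): 9 bp
  [214,225): 11 bp
  [225,231): 6 bp
  [231,237): 6 bp
  [237,246): 9 bp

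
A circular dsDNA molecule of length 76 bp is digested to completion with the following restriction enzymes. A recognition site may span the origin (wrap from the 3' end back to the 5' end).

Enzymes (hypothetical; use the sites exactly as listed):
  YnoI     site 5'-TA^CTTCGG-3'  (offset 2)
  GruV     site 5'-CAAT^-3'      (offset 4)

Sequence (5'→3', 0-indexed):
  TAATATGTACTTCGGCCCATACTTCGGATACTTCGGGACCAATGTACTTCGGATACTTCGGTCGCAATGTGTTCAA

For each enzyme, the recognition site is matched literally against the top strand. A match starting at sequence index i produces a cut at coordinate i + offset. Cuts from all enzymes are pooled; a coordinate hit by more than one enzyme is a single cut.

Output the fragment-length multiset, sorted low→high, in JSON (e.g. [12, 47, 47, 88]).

Scan for sites:
  YnoI (TACTTCGG, off=2): starts [7, 19, 28, 44, 53] → cuts [9, 21, 30, 46, 55]
  GruV (CAAT, off=4): starts [39, 64, 73] → cuts [1, 43, 68]

Pooled cuts: [1, 9, 21, 30, 43, 46, 55, 68]

Fragment lengths:
  1→9: 8 bp
  9→21: 12 bp
  21→30: 9 bp
  30→43: 13 bp
  43→46: 3 bp
  46→55: 9 bp
  55→68: 13 bp
  68→1 (wrap): 76-68+1 = 9 bp

[3,8,9,9,9,12,13,13]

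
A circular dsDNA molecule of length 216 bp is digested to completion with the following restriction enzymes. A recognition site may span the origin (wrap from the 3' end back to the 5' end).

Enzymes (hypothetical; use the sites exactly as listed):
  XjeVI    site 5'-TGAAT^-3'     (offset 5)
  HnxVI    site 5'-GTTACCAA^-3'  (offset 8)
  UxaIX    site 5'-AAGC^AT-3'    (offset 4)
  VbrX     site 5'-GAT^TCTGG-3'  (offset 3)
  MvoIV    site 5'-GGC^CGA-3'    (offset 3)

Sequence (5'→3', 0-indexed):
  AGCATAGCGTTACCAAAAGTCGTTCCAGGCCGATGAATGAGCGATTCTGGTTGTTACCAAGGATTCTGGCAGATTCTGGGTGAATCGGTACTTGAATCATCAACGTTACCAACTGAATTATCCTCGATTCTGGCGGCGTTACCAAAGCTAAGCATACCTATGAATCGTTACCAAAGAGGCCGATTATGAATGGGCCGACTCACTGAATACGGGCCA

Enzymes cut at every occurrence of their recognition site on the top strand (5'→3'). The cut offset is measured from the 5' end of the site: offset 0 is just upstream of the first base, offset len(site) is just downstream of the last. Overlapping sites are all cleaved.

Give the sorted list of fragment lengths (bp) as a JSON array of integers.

Per-enzyme occurrences:
  XjeVI TGAAT/5: at [33, 80, 92, 113, 160, 186, 203] ⇒ [38, 85, 97, 118, 165, 191, 208]
  HnxVI GTTACCAA/8: at [8, 52, 104, 137, 166] ⇒ [16, 60, 112, 145, 174]
  UxaIX AAGCAT/4: at [149, 215] ⇒ [3, 153]
  VbrX GATTCTGG/3: at [42, 61, 71, 125] ⇒ [45, 64, 74, 128]
  MvoIV GGCCGA/3: at [27, 177, 192] ⇒ [30, 180, 195]

Pooled cuts: [3, 16, 30, 38, 45, 60, 64, 74, 85, 97, 112, 118, 128, 145, 153, 165, 174, 180, 191, 195, 208]

Fragment lengths:
  3→16: 13 bp
  16→30: 14 bp
  30→38: 8 bp
  38→45: 7 bp
  45→60: 15 bp
  60→64: 4 bp
  64→74: 10 bp
  74→85: 11 bp
  85→97: 12 bp
  97→112: 15 bp
  112→118: 6 bp
  118→128: 10 bp
  128→145: 17 bp
  145→153: 8 bp
  153→165: 12 bp
  165→174: 9 bp
  174→180: 6 bp
  180→191: 11 bp
  191→195: 4 bp
  195→208: 13 bp
  208→3 (wrap): 216-208+3 = 11 bp

[4,4,6,6,7,8,8,9,10,10,11,11,11,12,12,13,13,14,15,15,17]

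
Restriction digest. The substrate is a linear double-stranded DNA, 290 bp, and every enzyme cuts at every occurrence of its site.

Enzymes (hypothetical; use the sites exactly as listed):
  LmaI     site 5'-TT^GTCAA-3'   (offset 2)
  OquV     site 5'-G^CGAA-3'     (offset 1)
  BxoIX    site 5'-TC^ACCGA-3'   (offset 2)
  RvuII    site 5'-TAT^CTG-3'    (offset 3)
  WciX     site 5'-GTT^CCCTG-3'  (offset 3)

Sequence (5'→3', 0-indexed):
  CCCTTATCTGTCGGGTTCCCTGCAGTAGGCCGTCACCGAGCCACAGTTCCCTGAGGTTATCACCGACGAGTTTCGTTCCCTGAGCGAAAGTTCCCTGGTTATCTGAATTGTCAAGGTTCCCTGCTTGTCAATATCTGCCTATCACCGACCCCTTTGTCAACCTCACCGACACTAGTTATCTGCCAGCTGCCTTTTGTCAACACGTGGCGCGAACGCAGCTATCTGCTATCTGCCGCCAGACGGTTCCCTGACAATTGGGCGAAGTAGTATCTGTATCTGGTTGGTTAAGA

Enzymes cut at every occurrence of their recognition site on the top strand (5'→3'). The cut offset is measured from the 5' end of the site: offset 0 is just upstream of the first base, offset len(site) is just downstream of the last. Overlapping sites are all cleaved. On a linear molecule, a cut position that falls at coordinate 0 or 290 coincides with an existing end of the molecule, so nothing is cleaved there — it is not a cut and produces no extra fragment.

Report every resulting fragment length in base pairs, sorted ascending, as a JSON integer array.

[6,7,7,7,7,8,8,8,9,9,9,10,10,11,12,13,13,14,14,14,14,15,16,16,16,17]

Site scan:
  LmaI (TTGTCAA, off=2): starts [107, 124, 153, 193] → cuts [109, 126, 155, 195]
  OquV (GCGAA, off=1): starts [83, 208, 258] → cuts [84, 209, 259]
  BxoIX (TCACCGA, off=2): starts [32, 59, 141, 162] → cuts [34, 61, 143, 164]
  RvuII (TATCTG, off=3): starts [4, 99, 131, 176, 219, 226, 267, 273] → cuts [7, 102, 134, 179, 222, 229, 270, 276]
  WciX (GTTCCCTG, off=3): starts [14, 45, 74, 89, 115, 242] → cuts [17, 48, 77, 92, 118, 245]

Pooled cuts: [7, 17, 34, 48, 61, 77, 84, 92, 102, 109, 118, 126, 134, 143, 155, 164, 179, 195, 209, 222, 229, 245, 259, 270, 276]

Fragment lengths:
  [0,7): 7 bp
  [7,17): 10 bp
  [17,34): 17 bp
  [34,48): 14 bp
  [48,61): 13 bp
  [61,77): 16 bp
  [77,84): 7 bp
  [84,92): 8 bp
  [92,102): 10 bp
  [102,109): 7 bp
  [109,118): 9 bp
  [118,126): 8 bp
  [126,134): 8 bp
  [134,143): 9 bp
  [143,155): 12 bp
  [155,164): 9 bp
  [164,179): 15 bp
  [179,195): 16 bp
  [195,209): 14 bp
  [209,222): 13 bp
  [222,229): 7 bp
  [229,245): 16 bp
  [245,259): 14 bp
  [259,270): 11 bp
  [270,276): 6 bp
  [276,290): 14 bp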